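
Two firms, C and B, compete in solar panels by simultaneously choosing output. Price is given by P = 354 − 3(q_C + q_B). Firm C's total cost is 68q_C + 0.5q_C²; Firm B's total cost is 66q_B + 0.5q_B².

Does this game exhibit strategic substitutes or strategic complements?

Firm C's profit: π = q_C(354 − 3(q_C + q_B)) − 68q_C − 0.5q_C².
∂π/∂q_C = 286 − 7q_C − 3q_B = 0, so q_C = 286/7 − (3/7)q_B.
The best-response slope dq_C/dq_B = −3/7 < 0: the reaction function is downward-sloping, so the choices are strategic substitutes.

strategic substitutes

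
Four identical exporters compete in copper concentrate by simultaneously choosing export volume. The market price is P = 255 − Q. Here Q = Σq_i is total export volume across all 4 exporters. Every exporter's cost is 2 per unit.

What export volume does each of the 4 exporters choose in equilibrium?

50.6

A representative exporter's profit is π_i = q_i(255 − Q) − 2q_i, with Q = q_i + Σ_{j≠i} q_j.
First-order condition: 253 − 2q_i − Σ_{j≠i} q_j = 0.
Imposing symmetry (q_j = q for all j) turns Σ_{j≠i} q_j into 3q, so 253 = 5q and q = 50.6.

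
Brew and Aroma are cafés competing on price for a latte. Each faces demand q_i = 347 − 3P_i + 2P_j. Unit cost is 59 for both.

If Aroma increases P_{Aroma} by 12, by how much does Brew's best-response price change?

4

Brew's profit: π = (P_{Brew} − 59)(347 − 3P_{Brew} + 2P_{Aroma}).
∂π/∂P_{Brew} = 524 − 6P_{Brew} + 2P_{Aroma} = 0 ⇒ P_{Brew} = 262/3 + (1/3)P_{Aroma}.
The reaction-function slope is 1/3, so a 12-unit rise in P_{Aroma} moves P_{Brew} by 1/3 × 12 = 4. Brew's best response rises — the actions are strategic complements.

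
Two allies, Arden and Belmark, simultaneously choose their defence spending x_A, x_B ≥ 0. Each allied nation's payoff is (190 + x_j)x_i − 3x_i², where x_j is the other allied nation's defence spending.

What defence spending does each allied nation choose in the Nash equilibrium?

38

Arden's payoff is (190 + x_B)x_A − 3x_A².
∂π/∂x_A = 190 + x_B − 6x_A = 0, so x_A = 95/3 + (1/6)x_B.
By symmetry x_B = x_A; substituting into the reaction function, (5/6)x_A = 95/3 and x_A = 38.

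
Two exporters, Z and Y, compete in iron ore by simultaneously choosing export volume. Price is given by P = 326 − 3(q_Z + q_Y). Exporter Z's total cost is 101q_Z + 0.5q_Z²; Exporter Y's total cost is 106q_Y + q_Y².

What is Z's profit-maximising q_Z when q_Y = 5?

Exporter Z's profit: π = q_Z(326 − 3(q_Z + q_Y)) − 101q_Z − 0.5q_Z².
∂π/∂q_Z = 225 − 7q_Z − 3q_Y = 0, so q_Z = 225/7 − (3/7)q_Y.
At q_Y = 5: q_Z = 225/7 − (3/7)·5 = 30.

30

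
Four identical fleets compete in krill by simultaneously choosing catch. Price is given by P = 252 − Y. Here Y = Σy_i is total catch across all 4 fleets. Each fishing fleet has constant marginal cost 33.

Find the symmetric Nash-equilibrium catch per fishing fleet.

43.8

A representative fishing fleet's profit is π_i = y_i(252 − Y) − 33y_i, with Y = y_i + Σ_{j≠i} y_j.
First-order condition: 219 − 2y_i − Σ_{j≠i} y_j = 0.
In a symmetric equilibrium every fishing fleet chooses the same y, so Σ_{j≠i} y_j = 3y. The condition becomes 219 − 5y = 0, giving y = 219/5 = 43.8.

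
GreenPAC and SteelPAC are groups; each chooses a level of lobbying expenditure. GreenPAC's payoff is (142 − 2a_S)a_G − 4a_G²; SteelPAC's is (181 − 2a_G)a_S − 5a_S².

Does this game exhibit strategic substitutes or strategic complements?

strategic substitutes

Expanding GreenPAC's payoff: 142a_G − 2a_Sa_G − 4a_G².
∂π/∂a_G = 142 − 2a_S − 8a_G = 0, so a_G = 17.75 − 0.25a_S.
The best-response slope da_G/da_S = −0.25 < 0: the reaction function is downward-sloping, so the choices are strategic substitutes.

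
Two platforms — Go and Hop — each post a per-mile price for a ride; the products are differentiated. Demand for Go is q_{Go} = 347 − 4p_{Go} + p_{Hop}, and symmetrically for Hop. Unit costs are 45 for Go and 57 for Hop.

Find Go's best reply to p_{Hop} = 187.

89.25

Go's profit: π = (p_{Go} − 45)(347 − 4p_{Go} + p_{Hop}).
∂π/∂p_{Go} = 527 − 8p_{Go} + p_{Hop} = 0 ⇒ p_{Go} = 65.875 + 0.125p_{Hop}.
At p_{Hop} = 187: p_{Go} = 65.875 + 0.125·187 = 89.25.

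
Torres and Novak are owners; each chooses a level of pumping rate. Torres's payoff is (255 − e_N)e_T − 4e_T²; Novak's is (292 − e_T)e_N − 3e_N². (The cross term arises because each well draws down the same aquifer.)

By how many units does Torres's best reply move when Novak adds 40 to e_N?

Expanding Torres's payoff: 255e_T − e_Ne_T − 4e_T².
∂π/∂e_T = 255 − e_N − 8e_T = 0, so e_T = 31.875 − 0.125e_N.
The reaction-function slope is −0.125, so a 40-unit rise in e_N moves e_T by −0.125 × 40 = −5. Torres's best response falls — the actions are strategic substitutes.

-5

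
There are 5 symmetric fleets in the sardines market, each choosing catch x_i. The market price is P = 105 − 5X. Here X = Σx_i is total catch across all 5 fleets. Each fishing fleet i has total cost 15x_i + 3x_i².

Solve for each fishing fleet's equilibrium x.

A representative fishing fleet's profit is π_i = x_i(105 − 5X) − 15x_i − 3x_i², with X = x_i + Σ_{j≠i} x_j.
First-order condition: 90 − 16x_i − 5Σ_{j≠i} x_j = 0.
With identical fishing fleets, set every x_j = x: then 90 − 16x − 20x = 0, i.e. x = 90/36 = 2.5.

2.5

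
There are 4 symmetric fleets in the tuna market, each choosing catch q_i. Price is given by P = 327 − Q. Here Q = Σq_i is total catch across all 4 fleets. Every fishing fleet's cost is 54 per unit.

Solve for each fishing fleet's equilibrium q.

A representative fishing fleet's profit is π_i = q_i(327 − Q) − 54q_i, with Q = q_i + Σ_{j≠i} q_j.
First-order condition: 273 − 2q_i − Σ_{j≠i} q_j = 0.
Imposing symmetry (q_j = q for all j) turns Σ_{j≠i} q_j into 3q, so 273 = 5q and q = 54.6.

54.6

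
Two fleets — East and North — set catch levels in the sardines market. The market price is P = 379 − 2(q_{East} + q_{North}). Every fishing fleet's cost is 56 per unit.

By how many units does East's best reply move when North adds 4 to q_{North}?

-2

Fishing fleet East's profit: π = q_{East}(379 − 2(q_{East} + q_{North})) − 56q_{East}.
∂π/∂q_{East} = 323 − 4q_{East} − 2q_{North} = 0, so q_{East} = 80.75 − 0.5q_{North}.
The reaction-function slope is −0.5, so a 4-unit rise in q_{North} moves q_{East} by −0.5 × 4 = −2. East's best response falls — the actions are strategic substitutes.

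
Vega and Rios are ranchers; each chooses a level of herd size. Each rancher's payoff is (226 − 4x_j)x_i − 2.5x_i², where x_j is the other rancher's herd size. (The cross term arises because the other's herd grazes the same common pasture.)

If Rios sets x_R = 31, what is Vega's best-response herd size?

20.4

Vega's payoff is (226 − 4x_R)x_V − 2.5x_V².
∂π/∂x_V = 226 − 4x_R − 5x_V = 0, so x_V = 45.2 − 0.8x_R.
At x_R = 31: x_V = 45.2 − 0.8·31 = 20.4.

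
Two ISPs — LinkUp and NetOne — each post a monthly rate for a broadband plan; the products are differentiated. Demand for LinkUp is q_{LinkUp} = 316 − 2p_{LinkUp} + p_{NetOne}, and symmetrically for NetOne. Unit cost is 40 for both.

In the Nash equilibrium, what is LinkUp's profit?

16928

LinkUp's profit: π = (p_{LinkUp} − 40)(316 − 2p_{LinkUp} + p_{NetOne}).
∂π/∂p_{LinkUp} = 396 − 4p_{LinkUp} + p_{NetOne} = 0 ⇒ p_{LinkUp} = 99 + 0.25p_{NetOne}.
Setting p_{LinkUp} = p_{NetOne} in the reaction function: p_{LinkUp} = 99 + 0.25p_{LinkUp}, so p_{LinkUp} = 99 / 0.75 = 132.
q_{LinkUp} = 316 − 2·132 + 132 = 184.
Profit = (132 − 40)·184 = 16928.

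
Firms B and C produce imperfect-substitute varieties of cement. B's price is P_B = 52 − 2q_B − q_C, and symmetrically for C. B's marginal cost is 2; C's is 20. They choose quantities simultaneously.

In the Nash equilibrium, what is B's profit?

250.88

Firm B's profit: π = q_B(52 − 2q_B − q_C) − 2q_B.
∂π/∂q_B = 50 − 4q_B − q_C = 0 ⇒ q_B = 12.5 − 0.25q_C.
Similarly q_C = 8 − 0.25q_B.
Substituting the second reaction function into the first: q_B = 12.5 − 0.25(8 − 0.25q_B), which gives 0.9375q_B = 10.5 ⇒ q_B = 11.2.
Then q_C = 8 − 0.25·11.2 = 5.2.
P_B = 52 − 2·11.2 − 5.2 = 24.4.
Profit = (24.4 − 2)·11.2 = 250.88.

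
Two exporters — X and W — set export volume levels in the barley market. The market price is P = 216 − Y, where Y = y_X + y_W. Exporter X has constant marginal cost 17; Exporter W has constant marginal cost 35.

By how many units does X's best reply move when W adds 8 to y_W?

-4

Exporter X's profit: π = y_X(216 − (y_X + y_W)) − 17y_X.
∂π/∂y_X = 199 − 2y_X − y_W = 0, so y_X = 99.5 − 0.5y_W.
The reaction-function slope is −0.5, so an 8-unit rise in y_W moves y_X by −0.5 × 8 = −4. X's best response falls — the actions are strategic substitutes.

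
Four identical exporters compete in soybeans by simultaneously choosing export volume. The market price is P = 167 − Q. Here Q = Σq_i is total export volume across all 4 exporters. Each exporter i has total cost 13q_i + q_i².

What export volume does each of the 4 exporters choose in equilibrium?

22

A representative exporter's profit is π_i = q_i(167 − Q) − 13q_i − q_i², with Q = q_i + Σ_{j≠i} q_j.
First-order condition: 154 − 4q_i − Σ_{j≠i} q_j = 0.
In a symmetric equilibrium every exporter chooses the same q, so Σ_{j≠i} q_j = 3q. The condition becomes 154 − 7q = 0, giving q = 154/7 = 22.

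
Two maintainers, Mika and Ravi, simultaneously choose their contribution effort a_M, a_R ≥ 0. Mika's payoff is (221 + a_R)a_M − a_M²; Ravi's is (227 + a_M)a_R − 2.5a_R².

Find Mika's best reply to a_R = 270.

245.5

Expanding Mika's payoff: 221a_M + a_Ra_M − a_M².
∂π/∂a_M = 221 + a_R − 2a_M = 0, so a_M = 110.5 + 0.5a_R.
At a_R = 270: a_M = 110.5 + 0.5·270 = 245.5.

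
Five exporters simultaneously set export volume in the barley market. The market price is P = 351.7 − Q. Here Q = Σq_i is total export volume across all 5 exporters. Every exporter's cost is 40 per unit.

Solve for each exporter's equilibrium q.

51.95

A representative exporter's profit is π_i = q_i(351.7 − Q) − 40q_i, with Q = q_i + Σ_{j≠i} q_j.
First-order condition: 311.7 − 2q_i − Σ_{j≠i} q_j = 0.
Imposing symmetry (q_j = q for all j) turns Σ_{j≠i} q_j into 4q, so 311.7 = 6q and q = 51.95.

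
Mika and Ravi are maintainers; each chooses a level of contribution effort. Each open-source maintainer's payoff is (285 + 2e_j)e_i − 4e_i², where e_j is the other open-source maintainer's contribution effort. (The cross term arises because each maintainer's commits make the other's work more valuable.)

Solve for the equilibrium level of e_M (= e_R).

Mika's payoff is (285 + 2e_R)e_M − 4e_M².
∂π/∂e_M = 285 + 2e_R − 8e_M = 0, so e_M = 35.625 + 0.25e_R.
By symmetry e_R = e_M; substituting into the reaction function, 0.75e_M = 35.625 and e_M = 47.5.

47.5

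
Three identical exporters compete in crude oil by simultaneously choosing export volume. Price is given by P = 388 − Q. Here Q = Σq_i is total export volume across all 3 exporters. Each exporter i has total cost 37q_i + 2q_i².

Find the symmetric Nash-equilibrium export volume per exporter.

43.875

A representative exporter's profit is π_i = q_i(388 − Q) − 37q_i − 2q_i², with Q = q_i + Σ_{j≠i} q_j.
First-order condition: 351 − 6q_i − Σ_{j≠i} q_j = 0.
Imposing symmetry (q_j = q for all j) turns Σ_{j≠i} q_j into 2q, so 351 = 8q and q = 43.875.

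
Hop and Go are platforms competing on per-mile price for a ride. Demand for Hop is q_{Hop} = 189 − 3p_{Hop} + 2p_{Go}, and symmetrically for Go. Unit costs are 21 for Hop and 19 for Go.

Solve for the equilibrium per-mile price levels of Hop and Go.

62.625, 61.875

Hop's profit: π = (p_{Hop} − 21)(189 − 3p_{Hop} + 2p_{Go}).
∂π/∂p_{Hop} = 252 − 6p_{Hop} + 2p_{Go} = 0 ⇒ p_{Hop} = 42 + (1/3)p_{Go}.
Similarly p_{Go} = 41 + (1/3)p_{Hop}.
Substituting the second reaction function into the first: p_{Hop} = 42 + (1/3)(41 + (1/3)p_{Hop}), which gives (8/9)p_{Hop} = 167/3 ⇒ p_{Hop} = 62.625.
Then p_{Go} = 41 + (1/3)·62.625 = 61.875.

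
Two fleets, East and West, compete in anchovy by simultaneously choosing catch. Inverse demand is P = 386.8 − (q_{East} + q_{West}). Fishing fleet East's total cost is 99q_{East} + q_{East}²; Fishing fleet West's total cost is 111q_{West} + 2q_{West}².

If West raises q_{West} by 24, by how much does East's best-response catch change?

-6

Fishing fleet East's profit: π = q_{East}(386.8 − (q_{East} + q_{West})) − 99q_{East} − q_{East}².
∂π/∂q_{East} = 287.8 − 4q_{East} − q_{West} = 0, so q_{East} = 71.95 − 0.25q_{West}.
The reaction-function slope is −0.25, so a 24-unit rise in q_{West} moves q_{East} by −0.25 × 24 = −6. East's best response falls — the actions are strategic substitutes.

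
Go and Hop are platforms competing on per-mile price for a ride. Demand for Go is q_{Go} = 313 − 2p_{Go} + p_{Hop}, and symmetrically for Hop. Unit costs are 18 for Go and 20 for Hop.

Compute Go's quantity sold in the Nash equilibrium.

Go's profit: π = (p_{Go} − 18)(313 − 2p_{Go} + p_{Hop}).
∂π/∂p_{Go} = 349 − 4p_{Go} + p_{Hop} = 0 ⇒ p_{Go} = 87.25 + 0.25p_{Hop}.
Similarly p_{Hop} = 88.25 + 0.25p_{Go}.
Plugging p_{Hop} into Go's best response: p_{Go} = 87.25 + 0.25(88.25 + 0.25p_{Go}) ⇒ 0.9375p_{Go} = 109.3125, so p_{Go} = 116.6.
Then p_{Hop} = 88.25 + 0.25·116.6 = 117.4.
q_{Go} = 313 − 2·116.6 + 117.4 = 197.2.

197.2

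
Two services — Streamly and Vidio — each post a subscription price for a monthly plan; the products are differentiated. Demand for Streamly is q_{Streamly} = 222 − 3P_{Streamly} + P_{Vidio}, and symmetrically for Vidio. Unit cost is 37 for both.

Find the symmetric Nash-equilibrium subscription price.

Streamly's profit: π = (P_{Streamly} − 37)(222 − 3P_{Streamly} + P_{Vidio}).
∂π/∂P_{Streamly} = 333 − 6P_{Streamly} + P_{Vidio} = 0 ⇒ P_{Streamly} = 55.5 + (1/6)P_{Vidio}.
Setting P_{Streamly} = P_{Vidio} in the reaction function: P_{Streamly} = 55.5 + (1/6)P_{Streamly}, so P_{Streamly} = 55.5 / (5/6) = 66.6.

66.6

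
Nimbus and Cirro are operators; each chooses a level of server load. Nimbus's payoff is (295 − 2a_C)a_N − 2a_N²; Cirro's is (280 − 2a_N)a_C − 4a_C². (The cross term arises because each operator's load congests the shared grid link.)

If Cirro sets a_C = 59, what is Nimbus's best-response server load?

Expanding Nimbus's payoff: 295a_N − 2a_Ca_N − 2a_N².
∂π/∂a_N = 295 − 2a_C − 4a_N = 0, so a_N = 73.75 − 0.5a_C.
At a_C = 59: a_N = 73.75 − 0.5·59 = 44.25.

44.25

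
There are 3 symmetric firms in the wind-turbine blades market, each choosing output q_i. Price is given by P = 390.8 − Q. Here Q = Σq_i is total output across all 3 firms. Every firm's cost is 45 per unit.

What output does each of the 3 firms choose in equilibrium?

A representative firm's profit is π_i = q_i(390.8 − Q) − 45q_i, with Q = q_i + Σ_{j≠i} q_j.
First-order condition: 345.8 − 2q_i − Σ_{j≠i} q_j = 0.
With identical firms, set every q_j = q: then 345.8 − 2q − 2q = 0, i.e. q = 345.8/4 = 86.45.

86.45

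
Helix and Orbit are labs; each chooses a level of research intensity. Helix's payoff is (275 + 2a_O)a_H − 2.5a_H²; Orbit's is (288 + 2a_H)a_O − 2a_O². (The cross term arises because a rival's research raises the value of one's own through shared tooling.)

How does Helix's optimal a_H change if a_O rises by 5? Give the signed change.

Expanding Helix's payoff: 275a_H + 2a_Oa_H − 2.5a_H².
∂π/∂a_H = 275 + 2a_O − 5a_H = 0, so a_H = 55 + 0.4a_O.
The reaction-function slope is 0.4, so a 5-unit rise in a_O moves a_H by 0.4 × 5 = 2. Helix's best response rises — the actions are strategic complements.

2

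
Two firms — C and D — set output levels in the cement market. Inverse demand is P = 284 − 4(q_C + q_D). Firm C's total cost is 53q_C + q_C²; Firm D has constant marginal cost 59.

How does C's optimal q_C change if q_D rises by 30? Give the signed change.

-12

Firm C's profit: π = q_C(284 − 4(q_C + q_D)) − 53q_C − q_C².
∂π/∂q_C = 231 − 10q_C − 4q_D = 0, so q_C = 23.1 − 0.4q_D.
The reaction-function slope is −0.4, so a 30-unit rise in q_D moves q_C by −0.4 × 30 = −12. C's best response falls — the actions are strategic substitutes.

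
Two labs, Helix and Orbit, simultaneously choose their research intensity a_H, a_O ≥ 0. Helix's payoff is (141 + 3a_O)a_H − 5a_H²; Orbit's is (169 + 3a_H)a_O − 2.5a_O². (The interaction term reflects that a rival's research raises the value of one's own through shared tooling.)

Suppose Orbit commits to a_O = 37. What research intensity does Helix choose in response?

Expanding Helix's payoff: 141a_H + 3a_Oa_H − 5a_H².
∂π/∂a_H = 141 + 3a_O − 10a_H = 0, so a_H = 14.1 + 0.3a_O.
At a_O = 37: a_H = 14.1 + 0.3·37 = 25.2.

25.2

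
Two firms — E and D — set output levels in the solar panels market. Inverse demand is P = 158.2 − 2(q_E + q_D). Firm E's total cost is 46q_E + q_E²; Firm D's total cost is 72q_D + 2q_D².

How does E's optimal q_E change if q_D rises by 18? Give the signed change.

Firm E's profit: π = q_E(158.2 − 2(q_E + q_D)) − 46q_E − q_E².
∂π/∂q_E = 112.2 − 6q_E − 2q_D = 0, so q_E = 18.7 − (1/3)q_D.
The reaction-function slope is −1/3, so an 18-unit rise in q_D moves q_E by −1/3 × 18 = −6. E's best response falls — the actions are strategic substitutes.

-6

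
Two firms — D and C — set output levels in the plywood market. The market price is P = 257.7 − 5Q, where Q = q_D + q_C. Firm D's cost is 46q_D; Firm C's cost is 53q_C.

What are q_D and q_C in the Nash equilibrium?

Firm D's profit: π = q_D(257.7 − 5(q_D + q_C)) − 46q_D.
∂π/∂q_D = 211.7 − 10q_D − 5q_C = 0, so q_D = 21.17 − 0.5q_C.
By the same steps for C: q_C = 20.47 − 0.5q_D.
Solving the two reaction functions simultaneously: (1 − (−0.5)(−0.5))q_D = 21.17 − 0.5·20.47, so 0.75q_D = 10.935 and q_D = 14.58.
Then q_C = 20.47 − 0.5·14.58 = 13.18.

14.58, 13.18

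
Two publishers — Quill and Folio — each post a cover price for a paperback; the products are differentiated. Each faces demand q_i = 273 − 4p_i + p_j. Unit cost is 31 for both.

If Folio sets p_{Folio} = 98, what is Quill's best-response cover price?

Quill's profit: π = (p_{Quill} − 31)(273 − 4p_{Quill} + p_{Folio}).
∂π/∂p_{Quill} = 397 − 8p_{Quill} + p_{Folio} = 0 ⇒ p_{Quill} = 49.625 + 0.125p_{Folio}.
At p_{Folio} = 98: p_{Quill} = 49.625 + 0.125·98 = 61.875.

61.875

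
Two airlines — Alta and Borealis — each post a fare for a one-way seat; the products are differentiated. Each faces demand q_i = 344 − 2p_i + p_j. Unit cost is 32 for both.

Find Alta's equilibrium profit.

Alta's profit: π = (p_{Alta} − 32)(344 − 2p_{Alta} + p_{Borealis}).
∂π/∂p_{Alta} = 408 − 4p_{Alta} + p_{Borealis} = 0 ⇒ p_{Alta} = 102 + 0.25p_{Borealis}.
The game is symmetric, so in equilibrium p_{Borealis} = p_{Alta}: the reaction function gives 0.75p_{Alta} = 102, hence p_{Alta} = 136.
q_{Alta} = 344 − 2·136 + 136 = 208.
Profit = (136 − 32)·208 = 21632.

21632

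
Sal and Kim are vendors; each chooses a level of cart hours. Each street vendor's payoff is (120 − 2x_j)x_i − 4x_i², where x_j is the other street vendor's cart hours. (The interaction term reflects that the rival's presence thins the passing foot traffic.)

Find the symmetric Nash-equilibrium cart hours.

Sal's payoff is (120 − 2x_K)x_S − 4x_S².
∂π/∂x_S = 120 − 2x_K − 8x_S = 0, so x_S = 15 − 0.25x_K.
The game is symmetric, so in equilibrium x_K = x_S: the reaction function gives 1.25x_S = 15, hence x_S = 12.

12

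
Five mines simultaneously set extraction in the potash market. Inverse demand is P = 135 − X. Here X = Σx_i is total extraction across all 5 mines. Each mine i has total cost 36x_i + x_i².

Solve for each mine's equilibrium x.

12.375

A representative mine's profit is π_i = x_i(135 − X) − 36x_i − x_i², with X = x_i + Σ_{j≠i} x_j.
First-order condition: 99 − 4x_i − Σ_{j≠i} x_j = 0.
With identical mines, set every x_j = x: then 99 − 4x − 4x = 0, i.e. x = 99/8 = 12.375.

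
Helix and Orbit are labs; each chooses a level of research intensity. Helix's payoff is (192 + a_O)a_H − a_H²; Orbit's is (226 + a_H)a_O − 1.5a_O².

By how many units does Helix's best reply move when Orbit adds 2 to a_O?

1

Expanding Helix's payoff: 192a_H + a_Oa_H − a_H².
∂π/∂a_H = 192 + a_O − 2a_H = 0, so a_H = 96 + 0.5a_O.
The reaction-function slope is 0.5, so a 2-unit rise in a_O moves a_H by 0.5 × 2 = 1. Helix's best response rises — the actions are strategic complements.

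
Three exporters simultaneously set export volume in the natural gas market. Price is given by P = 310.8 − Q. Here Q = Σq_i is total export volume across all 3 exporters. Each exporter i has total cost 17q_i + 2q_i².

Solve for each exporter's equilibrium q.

A representative exporter's profit is π_i = q_i(310.8 − Q) − 17q_i − 2q_i², with Q = q_i + Σ_{j≠i} q_j.
First-order condition: 293.8 − 6q_i − Σ_{j≠i} q_j = 0.
With identical exporters, set every q_j = q: then 293.8 − 6q − 2q = 0, i.e. q = 293.8/8 = 36.725.

36.725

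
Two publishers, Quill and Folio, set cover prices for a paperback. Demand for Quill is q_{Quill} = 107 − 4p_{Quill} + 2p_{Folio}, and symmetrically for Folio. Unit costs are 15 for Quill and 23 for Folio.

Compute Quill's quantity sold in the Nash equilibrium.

Quill's profit: π = (p_{Quill} − 15)(107 − 4p_{Quill} + 2p_{Folio}).
∂π/∂p_{Quill} = 167 − 8p_{Quill} + 2p_{Folio} = 0 ⇒ p_{Quill} = 20.875 + 0.25p_{Folio}.
Similarly p_{Folio} = 24.875 + 0.25p_{Quill}.
Substituting the second reaction function into the first: p_{Quill} = 20.875 + 0.25(24.875 + 0.25p_{Quill}), which gives 0.9375p_{Quill} = 867/32 ⇒ p_{Quill} = 28.9.
Then p_{Folio} = 24.875 + 0.25·28.9 = 32.1.
q_{Quill} = 107 − 4·28.9 + 2·32.1 = 55.6.

55.6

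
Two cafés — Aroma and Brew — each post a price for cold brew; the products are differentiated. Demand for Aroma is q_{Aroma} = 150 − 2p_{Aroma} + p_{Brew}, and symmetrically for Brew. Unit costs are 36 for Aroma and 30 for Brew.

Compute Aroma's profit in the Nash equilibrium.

Aroma's profit: π = (p_{Aroma} − 36)(150 − 2p_{Aroma} + p_{Brew}).
∂π/∂p_{Aroma} = 222 − 4p_{Aroma} + p_{Brew} = 0 ⇒ p_{Aroma} = 55.5 + 0.25p_{Brew}.
Similarly p_{Brew} = 52.5 + 0.25p_{Aroma}.
Substituting the second reaction function into the first: p_{Aroma} = 55.5 + 0.25(52.5 + 0.25p_{Aroma}), which gives 0.9375p_{Aroma} = 68.625 ⇒ p_{Aroma} = 73.2.
Then p_{Brew} = 52.5 + 0.25·73.2 = 70.8.
q_{Aroma} = 150 − 2·73.2 + 70.8 = 74.4.
Profit = (73.2 − 36)·74.4 = 2767.68.

2767.68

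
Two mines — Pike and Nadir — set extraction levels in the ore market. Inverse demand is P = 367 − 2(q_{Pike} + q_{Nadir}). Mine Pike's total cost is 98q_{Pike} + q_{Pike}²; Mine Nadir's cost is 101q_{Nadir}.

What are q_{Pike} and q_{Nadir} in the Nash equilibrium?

Mine Pike's profit: π = q_{Pike}(367 − 2(q_{Pike} + q_{Nadir})) − 98q_{Pike} − q_{Pike}².
∂π/∂q_{Pike} = 269 − 6q_{Pike} − 2q_{Nadir} = 0, so q_{Pike} = 269/6 − (1/3)q_{Nadir}.
For Nadir: ∂π/∂q_{Nadir} = 266 − 4q_{Nadir} − 2q_{Pike} = 0 ⇒ q_{Nadir} = 66.5 − 0.5q_{Pike}.
Plugging q_{Nadir} into Pike's best response: q_{Pike} = 269/6 − (1/3)(66.5 − 0.5q_{Pike}) ⇒ (5/6)q_{Pike} = 68/3, so q_{Pike} = 27.2.
Then q_{Nadir} = 66.5 − 0.5·27.2 = 52.9.

27.2, 52.9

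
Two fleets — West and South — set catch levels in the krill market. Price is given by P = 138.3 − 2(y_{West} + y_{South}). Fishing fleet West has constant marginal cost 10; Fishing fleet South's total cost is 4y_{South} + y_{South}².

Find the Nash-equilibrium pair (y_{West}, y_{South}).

25.06, 14.03

Fishing fleet West's profit: π = y_{West}(138.3 − 2(y_{West} + y_{South})) − 10y_{West}.
∂π/∂y_{West} = 128.3 − 4y_{West} − 2y_{South} = 0, so y_{West} = 32.075 − 0.5y_{South}.
For South: ∂π/∂y_{South} = 134.3 − 6y_{South} − 2y_{West} = 0 ⇒ y_{South} = 1343/60 − (1/3)y_{West}.
Substituting the second reaction function into the first: y_{West} = 32.075 − 0.5(1343/60 − (1/3)y_{West}), which gives (5/6)y_{West} = 1253/60 ⇒ y_{West} = 25.06.
Then y_{South} = 1343/60 − (1/3)·25.06 = 14.03.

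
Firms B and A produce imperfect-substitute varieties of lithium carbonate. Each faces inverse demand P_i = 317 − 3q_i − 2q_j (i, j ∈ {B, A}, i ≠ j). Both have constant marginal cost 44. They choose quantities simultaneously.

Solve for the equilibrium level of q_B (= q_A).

34.125

Firm B's profit: π = q_B(317 − 3q_B − 2q_A) − 44q_B.
∂π/∂q_B = 273 − 6q_B − 2q_A = 0 ⇒ q_B = 45.5 − (1/3)q_A.
Setting q_B = q_A in the reaction function: q_B = 45.5 − (1/3)q_B, so q_B = 45.5 / (4/3) = 34.125.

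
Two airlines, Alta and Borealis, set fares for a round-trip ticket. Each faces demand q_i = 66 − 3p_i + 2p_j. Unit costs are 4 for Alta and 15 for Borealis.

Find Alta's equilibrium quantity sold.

52.6875

Alta's profit: π = (p_{Alta} − 4)(66 − 3p_{Alta} + 2p_{Borealis}).
∂π/∂p_{Alta} = 78 − 6p_{Alta} + 2p_{Borealis} = 0 ⇒ p_{Alta} = 13 + (1/3)p_{Borealis}.
Similarly p_{Borealis} = 18.5 + (1/3)p_{Alta}.
Substituting the second reaction function into the first: p_{Alta} = 13 + (1/3)(18.5 + (1/3)p_{Alta}), which gives (8/9)p_{Alta} = 115/6 ⇒ p_{Alta} = 21.5625.
Then p_{Borealis} = 18.5 + (1/3)·21.5625 = 25.6875.
q_{Alta} = 66 − 3·21.5625 + 2·25.6875 = 52.6875.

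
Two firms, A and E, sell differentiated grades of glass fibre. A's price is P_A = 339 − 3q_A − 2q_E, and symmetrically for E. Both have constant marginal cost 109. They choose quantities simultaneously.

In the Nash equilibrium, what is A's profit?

Firm A's profit: π = q_A(339 − 3q_A − 2q_E) − 109q_A.
∂π/∂q_A = 230 − 6q_A − 2q_E = 0 ⇒ q_A = 115/3 − (1/3)q_E.
By symmetry q_E = q_A; substituting into the reaction function, (4/3)q_A = 115/3 and q_A = 28.75.
P_A = 339 − 3·28.75 − 2·28.75 = 195.25.
Profit = (195.25 − 109)·28.75 = 2479.6875.

2479.6875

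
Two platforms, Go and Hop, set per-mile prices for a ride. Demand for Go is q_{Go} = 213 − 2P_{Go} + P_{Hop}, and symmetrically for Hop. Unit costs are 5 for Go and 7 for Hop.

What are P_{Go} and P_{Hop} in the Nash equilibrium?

74.6, 75.4

Go's profit: π = (P_{Go} − 5)(213 − 2P_{Go} + P_{Hop}).
∂π/∂P_{Go} = 223 − 4P_{Go} + P_{Hop} = 0 ⇒ P_{Go} = 55.75 + 0.25P_{Hop}.
Similarly P_{Hop} = 56.75 + 0.25P_{Go}.
Substituting the second reaction function into the first: P_{Go} = 55.75 + 0.25(56.75 + 0.25P_{Go}), which gives 0.9375P_{Go} = 69.9375 ⇒ P_{Go} = 74.6.
Then P_{Hop} = 56.75 + 0.25·74.6 = 75.4.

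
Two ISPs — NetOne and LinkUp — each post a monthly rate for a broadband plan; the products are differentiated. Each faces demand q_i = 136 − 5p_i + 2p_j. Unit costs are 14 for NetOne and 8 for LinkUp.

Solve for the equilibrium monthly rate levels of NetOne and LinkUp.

NetOne's profit: π = (p_{NetOne} − 14)(136 − 5p_{NetOne} + 2p_{LinkUp}).
∂π/∂p_{NetOne} = 206 − 10p_{NetOne} + 2p_{LinkUp} = 0 ⇒ p_{NetOne} = 20.6 + 0.2p_{LinkUp}.
Similarly p_{LinkUp} = 17.6 + 0.2p_{NetOne}.
Plugging p_{LinkUp} into NetOne's best response: p_{NetOne} = 20.6 + 0.2(17.6 + 0.2p_{NetOne}) ⇒ 0.96p_{NetOne} = 24.12, so p_{NetOne} = 25.125.
Then p_{LinkUp} = 17.6 + 0.2·25.125 = 22.625.

25.125, 22.625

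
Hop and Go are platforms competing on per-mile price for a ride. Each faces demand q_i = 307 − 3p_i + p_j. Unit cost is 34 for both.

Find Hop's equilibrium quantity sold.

143.4

Hop's profit: π = (p_{Hop} − 34)(307 − 3p_{Hop} + p_{Go}).
∂π/∂p_{Hop} = 409 − 6p_{Hop} + p_{Go} = 0 ⇒ p_{Hop} = 409/6 + (1/6)p_{Go}.
By symmetry p_{Go} = p_{Hop}; substituting into the reaction function, (5/6)p_{Hop} = 409/6 and p_{Hop} = 81.8.
q_{Hop} = 307 − 3·81.8 + 81.8 = 143.4.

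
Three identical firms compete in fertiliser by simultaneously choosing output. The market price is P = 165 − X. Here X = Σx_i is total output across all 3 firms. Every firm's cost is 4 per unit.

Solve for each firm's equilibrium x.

A representative firm's profit is π_i = x_i(165 − X) − 4x_i, with X = x_i + Σ_{j≠i} x_j.
First-order condition: 161 − 2x_i − Σ_{j≠i} x_j = 0.
With identical firms, set every x_j = x: then 161 − 2x − 2x = 0, i.e. x = 161/4 = 40.25.

40.25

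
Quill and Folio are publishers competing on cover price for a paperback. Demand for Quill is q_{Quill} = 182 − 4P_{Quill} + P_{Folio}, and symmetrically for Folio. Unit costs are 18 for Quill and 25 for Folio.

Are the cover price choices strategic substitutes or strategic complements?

Quill's profit: π = (P_{Quill} − 18)(182 − 4P_{Quill} + P_{Folio}).
∂π/∂P_{Quill} = 254 − 8P_{Quill} + P_{Folio} = 0 ⇒ P_{Quill} = 31.75 + 0.125P_{Folio}.
The best-response slope dP_{Quill}/dP_{Folio} = 0.125 > 0: the reaction function is upward-sloping, so the choices are strategic complements.

strategic complements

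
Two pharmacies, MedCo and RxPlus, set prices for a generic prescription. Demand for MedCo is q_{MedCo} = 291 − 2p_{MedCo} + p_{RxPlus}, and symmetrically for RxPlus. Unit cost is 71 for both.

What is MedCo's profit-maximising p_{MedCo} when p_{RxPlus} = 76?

MedCo's profit: π = (p_{MedCo} − 71)(291 − 2p_{MedCo} + p_{RxPlus}).
∂π/∂p_{MedCo} = 433 − 4p_{MedCo} + p_{RxPlus} = 0 ⇒ p_{MedCo} = 108.25 + 0.25p_{RxPlus}.
At p_{RxPlus} = 76: p_{MedCo} = 108.25 + 0.25·76 = 127.25.

127.25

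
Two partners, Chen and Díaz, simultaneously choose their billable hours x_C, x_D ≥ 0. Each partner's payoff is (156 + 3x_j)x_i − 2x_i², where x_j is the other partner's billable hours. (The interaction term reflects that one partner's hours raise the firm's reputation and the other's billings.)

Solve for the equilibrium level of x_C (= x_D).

Chen's payoff is (156 + 3x_D)x_C − 2x_C².
∂π/∂x_C = 156 + 3x_D − 4x_C = 0, so x_C = 39 + 0.75x_D.
By symmetry x_D = x_C; substituting into the reaction function, 0.25x_C = 39 and x_C = 156.

156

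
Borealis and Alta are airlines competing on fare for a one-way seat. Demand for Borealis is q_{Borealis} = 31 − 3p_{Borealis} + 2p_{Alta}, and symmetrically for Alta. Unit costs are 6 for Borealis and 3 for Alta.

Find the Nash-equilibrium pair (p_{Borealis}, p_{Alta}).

Borealis's profit: π = (p_{Borealis} − 6)(31 − 3p_{Borealis} + 2p_{Alta}).
∂π/∂p_{Borealis} = 49 − 6p_{Borealis} + 2p_{Alta} = 0 ⇒ p_{Borealis} = 49/6 + (1/3)p_{Alta}.
Similarly p_{Alta} = 20/3 + (1/3)p_{Borealis}.
Plugging p_{Alta} into Borealis's best response: p_{Borealis} = 49/6 + (1/3)(20/3 + (1/3)p_{Borealis}) ⇒ (8/9)p_{Borealis} = 187/18, so p_{Borealis} = 11.6875.
Then p_{Alta} = 20/3 + (1/3)·11.6875 = 10.5625.

11.6875, 10.5625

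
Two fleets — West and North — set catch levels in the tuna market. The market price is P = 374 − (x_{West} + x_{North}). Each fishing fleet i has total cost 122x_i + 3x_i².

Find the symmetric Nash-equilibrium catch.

28

Fishing fleet West's profit: π = x_{West}(374 − (x_{West} + x_{North})) − 122x_{West} − 3x_{West}².
∂π/∂x_{West} = 252 − 8x_{West} − x_{North} = 0, so x_{West} = 31.5 − 0.125x_{North}.
The game is symmetric, so in equilibrium x_{North} = x_{West}: the reaction function gives 1.125x_{West} = 31.5, hence x_{West} = 28.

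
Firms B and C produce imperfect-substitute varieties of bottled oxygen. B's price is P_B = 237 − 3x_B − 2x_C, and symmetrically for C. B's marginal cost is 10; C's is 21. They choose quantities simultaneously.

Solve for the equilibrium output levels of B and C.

Firm B's profit: π = x_B(237 − 3x_B − 2x_C) − 10x_B.
∂π/∂x_B = 227 − 6x_B − 2x_C = 0 ⇒ x_B = 227/6 − (1/3)x_C.
Similarly x_C = 36 − (1/3)x_B.
Solving the two reaction functions simultaneously: (1 − (−1/3)(−1/3))x_B = 227/6 − (1/3)·36, so (8/9)x_B = 155/6 and x_B = 29.0625.
Then x_C = 36 − (1/3)·29.0625 = 26.3125.

29.0625, 26.3125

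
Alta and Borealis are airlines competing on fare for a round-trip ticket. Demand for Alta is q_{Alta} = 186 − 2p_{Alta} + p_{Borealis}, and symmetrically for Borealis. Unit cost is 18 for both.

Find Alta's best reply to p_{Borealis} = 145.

Alta's profit: π = (p_{Alta} − 18)(186 − 2p_{Alta} + p_{Borealis}).
∂π/∂p_{Alta} = 222 − 4p_{Alta} + p_{Borealis} = 0 ⇒ p_{Alta} = 55.5 + 0.25p_{Borealis}.
At p_{Borealis} = 145: p_{Alta} = 55.5 + 0.25·145 = 91.75.

91.75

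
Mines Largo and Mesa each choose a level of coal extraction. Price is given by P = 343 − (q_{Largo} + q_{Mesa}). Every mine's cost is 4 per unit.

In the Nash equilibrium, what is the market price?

Mine Largo's profit: π = q_{Largo}(343 − (q_{Largo} + q_{Mesa})) − 4q_{Largo}.
∂π/∂q_{Largo} = 339 − 2q_{Largo} − q_{Mesa} = 0, so q_{Largo} = 169.5 − 0.5q_{Mesa}.
The game is symmetric, so in equilibrium q_{Mesa} = q_{Largo}: the reaction function gives 1.5q_{Largo} = 169.5, hence q_{Largo} = 113.
Equilibrium price: P = 343 − 226 = 117.

117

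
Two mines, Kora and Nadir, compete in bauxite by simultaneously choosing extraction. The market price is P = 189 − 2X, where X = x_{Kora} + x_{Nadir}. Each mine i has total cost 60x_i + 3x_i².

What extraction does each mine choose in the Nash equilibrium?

10.75

Mine Kora's profit: π = x_{Kora}(189 − 2(x_{Kora} + x_{Nadir})) − 60x_{Kora} − 3x_{Kora}².
∂π/∂x_{Kora} = 129 − 10x_{Kora} − 2x_{Nadir} = 0, so x_{Kora} = 12.9 − 0.2x_{Nadir}.
The game is symmetric, so in equilibrium x_{Nadir} = x_{Kora}: the reaction function gives 1.2x_{Kora} = 12.9, hence x_{Kora} = 10.75.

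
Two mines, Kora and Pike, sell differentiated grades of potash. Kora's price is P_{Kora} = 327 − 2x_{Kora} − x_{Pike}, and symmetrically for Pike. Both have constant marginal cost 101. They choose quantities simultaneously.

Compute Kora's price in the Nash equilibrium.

191.4

Mine Kora's profit: π = x_{Kora}(327 − 2x_{Kora} − x_{Pike}) − 101x_{Kora}.
∂π/∂x_{Kora} = 226 − 4x_{Kora} − x_{Pike} = 0 ⇒ x_{Kora} = 56.5 − 0.25x_{Pike}.
Setting x_{Kora} = x_{Pike} in the reaction function: x_{Kora} = 56.5 − 0.25x_{Kora}, so x_{Kora} = 56.5 / 1.25 = 45.2.
P_{Kora} = 327 − 2·45.2 − 45.2 = 191.4.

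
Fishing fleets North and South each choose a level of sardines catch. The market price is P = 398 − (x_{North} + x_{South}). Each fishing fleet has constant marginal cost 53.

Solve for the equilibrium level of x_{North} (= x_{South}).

115

Fishing fleet North's profit: π = x_{North}(398 − (x_{North} + x_{South})) − 53x_{North}.
∂π/∂x_{North} = 345 − 2x_{North} − x_{South} = 0, so x_{North} = 172.5 − 0.5x_{South}.
By symmetry x_{South} = x_{North}; substituting into the reaction function, 1.5x_{North} = 172.5 and x_{North} = 115.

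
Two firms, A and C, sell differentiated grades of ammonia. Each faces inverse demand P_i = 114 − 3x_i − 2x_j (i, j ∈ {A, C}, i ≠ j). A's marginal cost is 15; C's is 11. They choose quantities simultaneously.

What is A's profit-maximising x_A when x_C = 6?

14.5

Firm A's profit: π = x_A(114 − 3x_A − 2x_C) − 15x_A.
∂π/∂x_A = 99 − 6x_A − 2x_C = 0 ⇒ x_A = 16.5 − (1/3)x_C.
At x_C = 6: x_A = 16.5 − (1/3)·6 = 14.5.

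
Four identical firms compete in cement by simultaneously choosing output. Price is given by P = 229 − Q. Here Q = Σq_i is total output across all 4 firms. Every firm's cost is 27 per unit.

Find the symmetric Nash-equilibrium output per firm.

A representative firm's profit is π_i = q_i(229 − Q) − 27q_i, with Q = q_i + Σ_{j≠i} q_j.
First-order condition: 202 − 2q_i − Σ_{j≠i} q_j = 0.
In a symmetric equilibrium every firm chooses the same q, so Σ_{j≠i} q_j = 3q. The condition becomes 202 − 5q = 0, giving q = 202/5 = 40.4.

40.4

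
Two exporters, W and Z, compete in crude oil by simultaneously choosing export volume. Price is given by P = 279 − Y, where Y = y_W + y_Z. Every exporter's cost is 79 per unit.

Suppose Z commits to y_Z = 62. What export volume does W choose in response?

Exporter W's profit: π = y_W(279 − (y_W + y_Z)) − 79y_W.
∂π/∂y_W = 200 − 2y_W − y_Z = 0, so y_W = 100 − 0.5y_Z.
At y_Z = 62: y_W = 100 − 0.5·62 = 69.

69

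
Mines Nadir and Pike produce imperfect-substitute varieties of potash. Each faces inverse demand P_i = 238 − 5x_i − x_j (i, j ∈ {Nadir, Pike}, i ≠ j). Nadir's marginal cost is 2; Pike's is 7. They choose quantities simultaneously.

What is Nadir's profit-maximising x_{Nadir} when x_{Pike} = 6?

Mine Nadir's profit: π = x_{Nadir}(238 − 5x_{Nadir} − x_{Pike}) − 2x_{Nadir}.
∂π/∂x_{Nadir} = 236 − 10x_{Nadir} − x_{Pike} = 0 ⇒ x_{Nadir} = 23.6 − 0.1x_{Pike}.
At x_{Pike} = 6: x_{Nadir} = 23.6 − 0.1·6 = 23.

23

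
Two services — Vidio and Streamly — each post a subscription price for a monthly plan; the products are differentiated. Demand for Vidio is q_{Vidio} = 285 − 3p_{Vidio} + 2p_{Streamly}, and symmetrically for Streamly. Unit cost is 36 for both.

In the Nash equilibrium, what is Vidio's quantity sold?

Vidio's profit: π = (p_{Vidio} − 36)(285 − 3p_{Vidio} + 2p_{Streamly}).
∂π/∂p_{Vidio} = 393 − 6p_{Vidio} + 2p_{Streamly} = 0 ⇒ p_{Vidio} = 65.5 + (1/3)p_{Streamly}.
Setting p_{Vidio} = p_{Streamly} in the reaction function: p_{Vidio} = 65.5 + (1/3)p_{Vidio}, so p_{Vidio} = 65.5 / (2/3) = 98.25.
q_{Vidio} = 285 − 3·98.25 + 2·98.25 = 186.75.

186.75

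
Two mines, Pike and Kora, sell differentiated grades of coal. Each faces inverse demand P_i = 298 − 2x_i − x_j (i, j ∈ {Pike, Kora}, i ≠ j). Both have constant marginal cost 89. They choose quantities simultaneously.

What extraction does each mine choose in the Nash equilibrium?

Mine Pike's profit: π = x_{Pike}(298 − 2x_{Pike} − x_{Kora}) − 89x_{Pike}.
∂π/∂x_{Pike} = 209 − 4x_{Pike} − x_{Kora} = 0 ⇒ x_{Pike} = 52.25 − 0.25x_{Kora}.
The game is symmetric, so in equilibrium x_{Kora} = x_{Pike}: the reaction function gives 1.25x_{Pike} = 52.25, hence x_{Pike} = 41.8.

41.8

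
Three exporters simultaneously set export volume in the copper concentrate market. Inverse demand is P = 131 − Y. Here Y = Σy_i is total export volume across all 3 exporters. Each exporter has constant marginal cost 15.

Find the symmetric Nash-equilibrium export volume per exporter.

A representative exporter's profit is π_i = y_i(131 − Y) − 15y_i, with Y = y_i + Σ_{j≠i} y_j.
First-order condition: 116 − 2y_i − Σ_{j≠i} y_j = 0.
Imposing symmetry (y_j = y for all j) turns Σ_{j≠i} y_j into 2y, so 116 = 4y and y = 29.

29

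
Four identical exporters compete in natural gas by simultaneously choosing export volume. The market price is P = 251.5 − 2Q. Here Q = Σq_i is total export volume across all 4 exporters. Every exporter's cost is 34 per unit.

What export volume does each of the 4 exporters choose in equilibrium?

21.75

A representative exporter's profit is π_i = q_i(251.5 − 2Q) − 34q_i, with Q = q_i + Σ_{j≠i} q_j.
First-order condition: 217.5 − 4q_i − 2Σ_{j≠i} q_j = 0.
With identical exporters, set every q_j = q: then 217.5 − 4q − 6q = 0, i.e. q = 217.5/10 = 21.75.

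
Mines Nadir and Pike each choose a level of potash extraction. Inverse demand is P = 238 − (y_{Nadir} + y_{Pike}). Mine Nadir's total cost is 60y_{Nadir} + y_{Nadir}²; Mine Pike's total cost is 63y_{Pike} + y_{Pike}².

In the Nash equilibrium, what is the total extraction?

Mine Nadir's profit: π = y_{Nadir}(238 − (y_{Nadir} + y_{Pike})) − 60y_{Nadir} − y_{Nadir}².
∂π/∂y_{Nadir} = 178 − 4y_{Nadir} − y_{Pike} = 0, so y_{Nadir} = 44.5 − 0.25y_{Pike}.
By the same steps for Pike: y_{Pike} = 43.75 − 0.25y_{Nadir}.
Substituting the second reaction function into the first: y_{Nadir} = 44.5 − 0.25(43.75 − 0.25y_{Nadir}), which gives 0.9375y_{Nadir} = 33.5625 ⇒ y_{Nadir} = 35.8.
Then y_{Pike} = 43.75 − 0.25·35.8 = 34.8.
Total extraction: 35.8 + 34.8 = 70.6.

70.6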